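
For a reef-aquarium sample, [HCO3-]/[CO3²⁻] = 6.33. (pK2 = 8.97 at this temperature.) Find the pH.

From K2 = [H⁺][CO3²⁻]/[HCO3-]:  pH = pK2 − log₁₀([HCO3-]/[CO3²⁻])
log₁₀(6.33) = +0.801
pH = 8.97 − (+0.801) = 8.17

pH = 8.17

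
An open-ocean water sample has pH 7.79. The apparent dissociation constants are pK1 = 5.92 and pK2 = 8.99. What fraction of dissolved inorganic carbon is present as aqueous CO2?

α₀ = 0.0125

α₀ = 1 / (1 + K1/[H⁺] + K1K2/[H⁺]²) = 1 / (1 + 10^+1.87 + 10^+0.67)
   = 1 / (1 + 74.131 + 4.6774) = 1/79.808 = 0.01253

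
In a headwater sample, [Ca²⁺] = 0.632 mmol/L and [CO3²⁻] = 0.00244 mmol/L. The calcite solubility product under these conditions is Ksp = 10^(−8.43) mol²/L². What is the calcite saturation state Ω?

Ksp = 10^(−8.43) = 3.715×10^-9
Ω = [Ca²⁺][CO3²⁻]/Ksp = (0.632×10^-3)(0.00244×10^-3) / 3.715×10^-9 = 0.415

Ω = 0.415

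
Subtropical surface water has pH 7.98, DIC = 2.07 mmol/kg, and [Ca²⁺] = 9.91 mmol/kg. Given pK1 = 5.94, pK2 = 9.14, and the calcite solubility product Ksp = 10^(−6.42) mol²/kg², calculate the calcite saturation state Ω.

α₂ = 1 / (1 + [H⁺]/K2 + [H⁺]²/(K1K2)) = 1 / (1 + 10^+1.16 + 10^-0.88)
   = 1 / (1 + 14.454 + 0.13183) = 1/15.586 = 0.06416
[CO3²⁻] = α₂ × DIC = 0.06416 × 2.07 = 0.1328 mmol/kg
Ksp = 10^(−6.42) = 3.802×10^-7
Ω = [Ca²⁺][CO3²⁻]/Ksp = (9.91×10^-3)(1.328×10^-4) / 3.802×10^-7 = 3.46

Ω = 3.46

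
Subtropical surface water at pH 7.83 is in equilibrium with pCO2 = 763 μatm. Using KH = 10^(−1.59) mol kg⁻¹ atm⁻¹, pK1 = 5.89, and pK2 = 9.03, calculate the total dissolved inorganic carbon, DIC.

DIC = 1.84 mmol/kg

[CO2*] = KH · pCO2 = 10^(−1.59) × 763×10^-6 = 1.961×10^-5 mol/kg
α₀ = 1/(1 + K1/[H⁺] + K1K2/[H⁺]²) = 1/(1 + 10^+1.94 + 10^+0.74) = 0.01068
DIC = [CO2*]/α₀ = 1.961×10^-5 / 0.01068 = 1.84 mmol/kg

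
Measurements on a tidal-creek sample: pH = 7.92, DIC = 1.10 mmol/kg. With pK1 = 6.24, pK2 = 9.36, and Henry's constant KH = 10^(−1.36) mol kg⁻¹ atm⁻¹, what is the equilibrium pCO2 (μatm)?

pCO2 = 498 μatm

α₀ = 1 / (1 + K1/[H⁺] + K1K2/[H⁺]²) = 1 / (1 + 10^+1.68 + 10^+0.24)
   = 1 / (1 + 47.863 + 1.7378) = 1/50.601 = 0.01976
[CO2*] = α₀ × DIC = 0.01976 × 1.10 = 0.02174 mmol/kg
pCO2 = [CO2*]/KH = 2.174×10^-5 / 4.365×10^-2 = 498 μatm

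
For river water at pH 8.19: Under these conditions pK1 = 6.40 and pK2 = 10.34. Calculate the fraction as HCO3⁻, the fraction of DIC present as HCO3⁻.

α₁ = 0.977

α₁ = 1 / (1 + [H⁺]/K1 + K2/[H⁺]) = 1 / (1 + 10^-1.79 + 10^-2.15)
   = 1 / (1 + 0.016218 + 0.0070795) = 1/1.0233 = 0.9772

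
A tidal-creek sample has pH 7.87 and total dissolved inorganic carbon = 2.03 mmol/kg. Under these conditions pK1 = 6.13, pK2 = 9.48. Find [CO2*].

α₀ = 1 / (1 + K1/[H⁺] + K1K2/[H⁺]²) = 1 / (1 + 10^+1.74 + 10^+0.13)
   = 1 / (1 + 54.954 + 1.3490) = 1/57.303 = 0.01745
[CO2*] = α₀ × DIC = 0.01745 × 2.03 = 0.0354 mmol/kg

[CO2*] = 0.0354 mmol/kg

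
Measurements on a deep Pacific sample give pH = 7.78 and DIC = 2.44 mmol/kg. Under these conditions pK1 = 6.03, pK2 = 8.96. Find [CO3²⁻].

[CO3²⁻] = 0.149 mmol/kg

α₂ = 1 / (1 + [H⁺]/K2 + [H⁺]²/(K1K2)) = 1 / (1 + 10^+1.18 + 10^-0.57)
   = 1 / (1 + 15.136 + 0.26915) = 1/16.405 = 0.06096
[CO3²⁻] = α₂ × DIC = 0.06096 × 2.44 = 0.149 mmol/kg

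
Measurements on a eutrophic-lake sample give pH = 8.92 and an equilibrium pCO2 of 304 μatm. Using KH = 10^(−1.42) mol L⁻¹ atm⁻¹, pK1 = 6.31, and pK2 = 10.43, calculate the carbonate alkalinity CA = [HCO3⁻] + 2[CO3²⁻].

CA = 5.00 mmol/L

[CO2*] = KH · pCO2 = 10^(−1.42) × 304×10^-6 = 1.156×10^-5 mol/L
α₀ = 1/(1 + K1/[H⁺] + K1K2/[H⁺]²) = 1/(1 + 10^+2.61 + 10^+1.10) = 0.002375
DIC = [CO2*]/α₀ = 1.156×10^-5 / 0.002375 = 4.865 mmol/L
CA = (α₁ + 2α₂)·DIC = (0.9677 + 2×0.02991) × 4.865 = 5.00 mmol/L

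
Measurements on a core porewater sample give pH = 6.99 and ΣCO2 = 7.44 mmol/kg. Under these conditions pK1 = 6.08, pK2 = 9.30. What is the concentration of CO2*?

α₀ = 1 / (1 + K1/[H⁺] + K1K2/[H⁺]²) = 1 / (1 + 10^+0.91 + 10^-1.40)
   = 1 / (1 + 8.1283 + 0.039811) = 1/9.1681 = 0.1091
[CO2*] = α₀ × DIC = 0.1091 × 7.44 = 0.812 mmol/kg

[CO2*] = 0.812 mmol/kg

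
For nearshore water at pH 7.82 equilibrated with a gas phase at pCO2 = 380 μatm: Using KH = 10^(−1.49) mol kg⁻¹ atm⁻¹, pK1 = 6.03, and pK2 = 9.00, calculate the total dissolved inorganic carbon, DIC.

[CO2*] = KH · pCO2 = 10^(−1.49) × 380×10^-6 = 1.230×10^-5 mol/kg
α₀ = 1/(1 + K1/[H⁺] + K1K2/[H⁺]²) = 1/(1 + 10^+1.79 + 10^+0.61) = 0.01499
DIC = [CO2*]/α₀ = 1.230×10^-5 / 0.01499 = 0.821 mmol/kg

DIC = 0.821 mmol/kg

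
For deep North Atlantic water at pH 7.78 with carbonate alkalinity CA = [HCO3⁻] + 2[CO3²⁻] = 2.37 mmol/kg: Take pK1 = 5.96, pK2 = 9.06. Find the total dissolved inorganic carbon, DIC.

CA = [HCO3⁻] + 2[CO3²⁻] = (α₁ + 2α₂)·DIC
At pH 7.78: [H⁺]/K1 = 10^-1.82 = 0.015136, K2/[H⁺] = 10^-1.28 = 0.052481
α₁ = 1/(1 + 0.015136 + 0.052481) = 1/1.0676 = 0.9367; α₂ = α₁·K2/[H⁺] = 0.04916
α₁ + 2α₂ = 1.0350
DIC = CA / (α₁ + 2α₂) = 2.37 / 1.0350 = 2.29 mmol/kg

DIC = 2.29 mmol/kg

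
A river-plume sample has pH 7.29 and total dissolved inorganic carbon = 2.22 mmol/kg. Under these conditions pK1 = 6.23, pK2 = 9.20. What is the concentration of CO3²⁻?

[CO3²⁻] = 0.0248 mmol/kg

α₂ = 1 / (1 + [H⁺]/K2 + [H⁺]²/(K1K2)) = 1 / (1 + 10^+1.91 + 10^+0.85)
   = 1 / (1 + 81.283 + 7.0795) = 1/89.363 = 0.01119
[CO3²⁻] = α₂ × DIC = 0.01119 × 2.22 = 0.0248 mmol/kg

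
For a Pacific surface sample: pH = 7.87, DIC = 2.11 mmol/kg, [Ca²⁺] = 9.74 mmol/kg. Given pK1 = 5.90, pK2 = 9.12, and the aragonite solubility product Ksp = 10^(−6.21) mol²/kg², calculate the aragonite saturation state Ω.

Ω = 1.76

α₂ = 1 / (1 + [H⁺]/K2 + [H⁺]²/(K1K2)) = 1 / (1 + 10^+1.25 + 10^-0.72)
   = 1 / (1 + 17.783 + 0.19055) = 1/18.973 = 0.05271
[CO3²⁻] = α₂ × DIC = 0.05271 × 2.11 = 0.1112 mmol/kg
Ksp = 10^(−6.21) = 6.166×10^-7
Ω = [Ca²⁺][CO3²⁻]/Ksp = (9.74×10^-3)(1.112×10^-4) / 6.166×10^-7 = 1.76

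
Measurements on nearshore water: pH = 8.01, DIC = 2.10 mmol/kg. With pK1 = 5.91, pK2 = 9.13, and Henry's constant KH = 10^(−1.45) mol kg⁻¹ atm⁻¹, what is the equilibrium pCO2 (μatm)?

pCO2 = 434 μatm

α₀ = 1 / (1 + K1/[H⁺] + K1K2/[H⁺]²) = 1 / (1 + 10^+2.10 + 10^+0.98)
   = 1 / (1 + 125.89 + 9.5499) = 1/136.44 = 0.007329
[CO2*] = α₀ × DIC = 0.007329 × 2.10 = 0.01539 mmol/kg = 15.39 μmol/kg
pCO2 = [CO2*]/KH = 1.539×10^-5 / 3.548×10^-2 = 434 μatm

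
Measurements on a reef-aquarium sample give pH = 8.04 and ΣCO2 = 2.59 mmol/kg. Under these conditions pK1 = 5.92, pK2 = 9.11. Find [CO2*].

[CO2*] = 18.0 μmol/kg

α₀ = 1 / (1 + K1/[H⁺] + K1K2/[H⁺]²) = 1 / (1 + 10^+2.12 + 10^+1.05)
   = 1 / (1 + 131.83 + 11.220) = 1/144.05 = 0.006942
[CO2*] = α₀ × DIC = 0.006942 × 2.59 = 0.0180 mmol/kg = 18.0 μmol/kg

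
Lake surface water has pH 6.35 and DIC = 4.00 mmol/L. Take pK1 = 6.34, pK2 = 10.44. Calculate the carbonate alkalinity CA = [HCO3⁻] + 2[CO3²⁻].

CA = 2.02 mmol/L

CA = [HCO3⁻] + 2[CO3²⁻] = (α₁ + 2α₂)·DIC
At pH 6.35: [H⁺]/K1 = 10^-0.01 = 0.97724, K2/[H⁺] = 10^-4.09 = 8.1283×10^-5
α₁ = 1/(1 + 0.97724 + 8.1283×10^-5) = 1/1.9773 = 0.5057; α₂ = α₁·K2/[H⁺] = 4.111×10^-5
α₁ + 2α₂ = 0.5058
CA = 0.5058 × 4.00 = 2.02 mmol/L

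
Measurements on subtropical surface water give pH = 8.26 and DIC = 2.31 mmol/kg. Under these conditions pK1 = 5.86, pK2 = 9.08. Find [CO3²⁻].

α₂ = 1 / (1 + [H⁺]/K2 + [H⁺]²/(K1K2)) = 1 / (1 + 10^+0.82 + 10^-1.58)
   = 1 / (1 + 6.6069 + 0.026303) = 1/7.6332 = 0.1310
[CO3²⁻] = α₂ × DIC = 0.1310 × 2.31 = 0.303 mmol/kg

[CO3²⁻] = 0.303 mmol/kg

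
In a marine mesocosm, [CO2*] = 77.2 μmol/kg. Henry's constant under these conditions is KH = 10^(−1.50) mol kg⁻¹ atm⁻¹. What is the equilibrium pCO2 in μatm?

pCO2 = 2440 μatm

KH = 10^(−1.50) = 3.162×10^-2 mol kg⁻¹ atm⁻¹
pCO2 = [CO2*]/KH = 77.2×10^-6 / 3.162×10^-2 = 2.44×10^-3 atm = 2440 μatm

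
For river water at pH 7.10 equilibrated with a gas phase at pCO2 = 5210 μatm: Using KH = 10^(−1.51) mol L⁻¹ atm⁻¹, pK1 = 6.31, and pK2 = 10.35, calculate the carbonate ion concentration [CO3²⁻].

[CO3²⁻] = 0.558 μmol/L

[CO2*] = KH · pCO2 = 10^(−1.51) × 5210×10^-6 = 1.610×10^-4 mol/L
α₀ = 1/(1 + K1/[H⁺] + K1K2/[H⁺]²) = 1/(1 + 10^+0.79 + 10^-2.46) = 0.1395
DIC = [CO2*]/α₀ = 1.610×10^-4 / 0.1395 = 1.154 mmol/L
[CO3²⁻] = α₂·DIC; α₂ = 0.0004836, so [CO3²⁻] = 0.0004836 × 1.154 = 0.000558 mmol/L = 0.558 μmol/L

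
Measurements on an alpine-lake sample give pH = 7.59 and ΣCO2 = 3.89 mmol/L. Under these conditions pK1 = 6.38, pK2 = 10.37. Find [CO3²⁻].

α₂ = 1 / (1 + [H⁺]/K2 + [H⁺]²/(K1K2)) = 1 / (1 + 10^+2.78 + 10^+1.57)
   = 1 / (1 + 602.56 + 37.154) = 1/640.71 = 0.001561
[CO3²⁻] = α₂ × DIC = 0.001561 × 3.89 = 0.00607 mmol/L = 6.07 μmol/L

[CO3²⁻] = 6.07 μmol/L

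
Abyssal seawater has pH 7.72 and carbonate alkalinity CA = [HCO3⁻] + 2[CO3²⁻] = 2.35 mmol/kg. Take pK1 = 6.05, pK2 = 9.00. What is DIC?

DIC = 2.28 mmol/kg

CA = [HCO3⁻] + 2[CO3²⁻] = (α₁ + 2α₂)·DIC
At pH 7.72: [H⁺]/K1 = 10^-1.67 = 0.021380, K2/[H⁺] = 10^-1.28 = 0.052481
α₁ = 1/(1 + 0.021380 + 0.052481) = 1/1.0739 = 0.9312; α₂ = α₁·K2/[H⁺] = 0.04887
α₁ + 2α₂ = 1.0290
DIC = CA / (α₁ + 2α₂) = 2.35 / 1.0290 = 2.28 mmol/kg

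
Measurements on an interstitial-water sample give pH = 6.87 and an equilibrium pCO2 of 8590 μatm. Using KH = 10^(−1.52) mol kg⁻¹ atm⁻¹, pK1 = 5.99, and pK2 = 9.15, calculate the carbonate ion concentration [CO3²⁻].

[CO3²⁻] = 10.3 μmol/kg

[CO2*] = KH · pCO2 = 10^(−1.52) × 8590×10^-6 = 2.594×10^-4 mol/kg
α₀ = 1/(1 + K1/[H⁺] + K1K2/[H⁺]²) = 1/(1 + 10^+0.88 + 10^-1.40) = 0.1159
DIC = [CO2*]/α₀ = 2.594×10^-4 / 0.1159 = 2.238 mmol/kg
[CO3²⁻] = α₂·DIC; α₂ = 0.004615, so [CO3²⁻] = 0.004615 × 2.238 = 0.0103 mmol/kg = 10.3 μmol/kg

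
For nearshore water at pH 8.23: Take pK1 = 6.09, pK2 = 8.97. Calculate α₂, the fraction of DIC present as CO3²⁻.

α₂ = 1 / (1 + [H⁺]/K2 + [H⁺]²/(K1K2)) = 1 / (1 + 10^+0.74 + 10^-1.40)
   = 1 / (1 + 5.4954 + 0.039811) = 1/6.5352 = 0.1530

α₂ = 0.153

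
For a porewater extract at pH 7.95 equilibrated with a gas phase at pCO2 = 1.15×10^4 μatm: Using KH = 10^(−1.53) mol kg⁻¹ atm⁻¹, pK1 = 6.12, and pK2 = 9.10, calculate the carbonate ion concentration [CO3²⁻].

[CO3²⁻] = 1.62 mmol/kg

[CO2*] = KH · pCO2 = 10^(−1.53) × 1.15×10^4×10^-6 = 3.394×10^-4 mol/kg
α₀ = 1/(1 + K1/[H⁺] + K1K2/[H⁺]²) = 1/(1 + 10^+1.83 + 10^+0.68) = 0.01362
DIC = [CO2*]/α₀ = 3.394×10^-4 / 0.01362 = 24.91 mmol/kg
[CO3²⁻] = α₂·DIC; α₂ = 0.06521, so [CO3²⁻] = 0.06521 × 24.91 = 1.62 mmol/kg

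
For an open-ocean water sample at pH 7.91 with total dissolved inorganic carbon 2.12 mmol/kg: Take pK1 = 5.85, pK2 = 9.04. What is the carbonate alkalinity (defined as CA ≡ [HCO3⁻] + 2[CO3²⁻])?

CA = [HCO3⁻] + 2[CO3²⁻] = (α₁ + 2α₂)·DIC
At pH 7.91: [H⁺]/K1 = 10^-2.06 = 0.0087096, K2/[H⁺] = 10^-1.13 = 0.074131
α₁ = 1/(1 + 0.0087096 + 0.074131) = 1/1.0828 = 0.9235; α₂ = α₁·K2/[H⁺] = 0.06846
α₁ + 2α₂ = 1.0604
CA = 1.0604 × 2.12 = 2.25 mmol/kg

CA = 2.25 mmol/kg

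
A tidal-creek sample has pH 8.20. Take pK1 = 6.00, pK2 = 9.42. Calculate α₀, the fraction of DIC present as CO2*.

α₀ = 0.00592

α₀ = 1 / (1 + K1/[H⁺] + K1K2/[H⁺]²) = 1 / (1 + 10^+2.20 + 10^+0.98)
   = 1 / (1 + 158.49 + 9.5499) = 1/169.04 = 0.005916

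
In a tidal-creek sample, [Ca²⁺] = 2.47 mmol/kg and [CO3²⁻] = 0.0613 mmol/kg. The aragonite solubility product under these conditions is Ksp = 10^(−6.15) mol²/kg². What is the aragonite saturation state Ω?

Ksp = 10^(−6.15) = 7.079×10^-7
Ω = [Ca²⁺][CO3²⁻]/Ksp = (2.47×10^-3)(0.0613×10^-3) / 7.079×10^-7 = 0.214

Ω = 0.214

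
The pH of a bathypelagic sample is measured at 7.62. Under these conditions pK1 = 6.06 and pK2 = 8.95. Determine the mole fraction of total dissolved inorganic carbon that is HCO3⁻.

α₁ = 0.931

α₁ = 1 / (1 + [H⁺]/K1 + K2/[H⁺]) = 1 / (1 + 10^-1.56 + 10^-1.33)
   = 1 / (1 + 0.027542 + 0.046774) = 1/1.0743 = 0.9308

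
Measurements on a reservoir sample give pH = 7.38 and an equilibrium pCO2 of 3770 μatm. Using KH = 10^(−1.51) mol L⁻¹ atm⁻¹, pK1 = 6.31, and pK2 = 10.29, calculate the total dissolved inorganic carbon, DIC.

DIC = 1.49 mmol/L

[CO2*] = KH · pCO2 = 10^(−1.51) × 3770×10^-6 = 1.165×10^-4 mol/L
α₀ = 1/(1 + K1/[H⁺] + K1K2/[H⁺]²) = 1/(1 + 10^+1.07 + 10^-1.84) = 0.07835
DIC = [CO2*]/α₀ = 1.165×10^-4 / 0.07835 = 1.49 mmol/L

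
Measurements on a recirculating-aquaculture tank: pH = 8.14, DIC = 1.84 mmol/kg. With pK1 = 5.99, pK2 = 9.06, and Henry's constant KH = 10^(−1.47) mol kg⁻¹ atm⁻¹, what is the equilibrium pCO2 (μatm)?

pCO2 = 341 μatm

α₀ = 1 / (1 + K1/[H⁺] + K1K2/[H⁺]²) = 1 / (1 + 10^+2.15 + 10^+1.23)
   = 1 / (1 + 141.25 + 16.982) = 1/159.24 = 0.006280
[CO2*] = α₀ × DIC = 0.006280 × 1.84 = 0.01156 mmol/kg = 11.56 μmol/kg
pCO2 = [CO2*]/KH = 1.156×10^-5 / 3.388×10^-2 = 341 μatm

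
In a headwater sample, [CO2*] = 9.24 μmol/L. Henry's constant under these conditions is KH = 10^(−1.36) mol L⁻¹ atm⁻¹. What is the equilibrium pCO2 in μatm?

pCO2 = 212 μatm

KH = 10^(−1.36) = 4.365×10^-2 mol L⁻¹ atm⁻¹
pCO2 = [CO2*]/KH = 9.24×10^-6 / 4.365×10^-2 = 2.12×10^-4 atm = 212 μatm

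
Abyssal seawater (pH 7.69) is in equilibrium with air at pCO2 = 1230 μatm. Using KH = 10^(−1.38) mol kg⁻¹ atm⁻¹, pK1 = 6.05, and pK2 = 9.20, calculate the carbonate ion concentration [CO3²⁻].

[CO2*] = KH · pCO2 = 10^(−1.38) × 1230×10^-6 = 5.127×10^-5 mol/kg
α₀ = 1/(1 + K1/[H⁺] + K1K2/[H⁺]²) = 1/(1 + 10^+1.64 + 10^+0.13) = 0.02174
DIC = [CO2*]/α₀ = 5.127×10^-5 / 0.02174 = 2.359 mmol/kg
[CO3²⁻] = α₂·DIC; α₂ = 0.02932, so [CO3²⁻] = 0.02932 × 2.359 = 0.0692 mmol/kg

[CO3²⁻] = 0.0692 mmol/kg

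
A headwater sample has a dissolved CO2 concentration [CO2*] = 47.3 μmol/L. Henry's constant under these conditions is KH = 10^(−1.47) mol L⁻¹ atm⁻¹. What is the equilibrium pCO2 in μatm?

pCO2 = 1400 μatm

KH = 10^(−1.47) = 3.388×10^-2 mol L⁻¹ atm⁻¹
pCO2 = [CO2*]/KH = 47.3×10^-6 / 3.388×10^-2 = 1.40×10^-3 atm = 1400 μatm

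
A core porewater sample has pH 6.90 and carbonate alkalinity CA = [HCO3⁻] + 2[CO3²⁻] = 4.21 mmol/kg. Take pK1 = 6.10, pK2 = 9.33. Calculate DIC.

DIC = 4.86 mmol/kg

CA = [HCO3⁻] + 2[CO3²⁻] = (α₁ + 2α₂)·DIC
At pH 6.90: [H⁺]/K1 = 10^-0.80 = 0.15849, K2/[H⁺] = 10^-2.43 = 0.0037154
α₁ = 1/(1 + 0.15849 + 0.0037154) = 1/1.1622 = 0.8604; α₂ = α₁·K2/[H⁺] = 0.003197
α₁ + 2α₂ = 0.8668
DIC = CA / (α₁ + 2α₂) = 4.21 / 0.8668 = 4.86 mmol/kg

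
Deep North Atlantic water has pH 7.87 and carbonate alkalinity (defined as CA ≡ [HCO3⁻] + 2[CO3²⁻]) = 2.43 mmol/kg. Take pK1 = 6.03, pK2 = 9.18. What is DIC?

DIC = 2.35 mmol/kg

CA = [HCO3⁻] + 2[CO3²⁻] = (α₁ + 2α₂)·DIC
At pH 7.87: [H⁺]/K1 = 10^-1.84 = 0.014454, K2/[H⁺] = 10^-1.31 = 0.048978
α₁ = 1/(1 + 0.014454 + 0.048978) = 1/1.0634 = 0.9404; α₂ = α₁·K2/[H⁺] = 0.04606
α₁ + 2α₂ = 1.0325
DIC = CA / (α₁ + 2α₂) = 2.43 / 1.0325 = 2.35 mmol/kg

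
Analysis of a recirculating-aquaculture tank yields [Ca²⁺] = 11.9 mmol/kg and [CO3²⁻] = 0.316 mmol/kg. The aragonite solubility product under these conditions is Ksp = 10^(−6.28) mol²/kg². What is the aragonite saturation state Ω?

Ω = 7.17

Ksp = 10^(−6.28) = 5.248×10^-7
Ω = [Ca²⁺][CO3²⁻]/Ksp = (11.9×10^-3)(0.316×10^-3) / 5.248×10^-7 = 7.17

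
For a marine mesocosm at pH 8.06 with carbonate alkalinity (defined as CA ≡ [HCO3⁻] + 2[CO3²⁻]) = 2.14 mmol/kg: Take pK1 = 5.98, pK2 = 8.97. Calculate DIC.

DIC = 1.94 mmol/kg

CA = [HCO3⁻] + 2[CO3²⁻] = (α₁ + 2α₂)·DIC
At pH 8.06: [H⁺]/K1 = 10^-2.08 = 0.0083176, K2/[H⁺] = 10^-0.91 = 0.12303
α₁ = 1/(1 + 0.0083176 + 0.12303) = 1/1.1313 = 0.8839; α₂ = α₁·K2/[H⁺] = 0.1087
α₁ + 2α₂ = 1.1014
DIC = CA / (α₁ + 2α₂) = 2.14 / 1.1014 = 1.94 mmol/kg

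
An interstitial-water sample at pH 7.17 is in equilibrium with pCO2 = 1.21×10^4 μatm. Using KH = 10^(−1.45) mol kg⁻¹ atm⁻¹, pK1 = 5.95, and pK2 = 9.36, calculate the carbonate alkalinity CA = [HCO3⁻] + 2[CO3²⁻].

[CO2*] = KH · pCO2 = 10^(−1.45) × 1.21×10^4×10^-6 = 4.293×10^-4 mol/kg
α₀ = 1/(1 + K1/[H⁺] + K1K2/[H⁺]²) = 1/(1 + 10^+1.22 + 10^-0.97) = 0.05649
DIC = [CO2*]/α₀ = 4.293×10^-4 / 0.05649 = 7.600 mmol/kg
CA = (α₁ + 2α₂)·DIC = (0.9375 + 2×0.006053) × 7.600 = 7.22 mmol/kg

CA = 7.22 mmol/kg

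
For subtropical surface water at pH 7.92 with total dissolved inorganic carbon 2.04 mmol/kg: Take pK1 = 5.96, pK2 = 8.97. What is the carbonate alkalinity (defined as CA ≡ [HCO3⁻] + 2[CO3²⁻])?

CA = 2.18 mmol/kg

CA = [HCO3⁻] + 2[CO3²⁻] = (α₁ + 2α₂)·DIC
At pH 7.92: [H⁺]/K1 = 10^-1.96 = 0.010965, K2/[H⁺] = 10^-1.05 = 0.089125
α₁ = 1/(1 + 0.010965 + 0.089125) = 1/1.1001 = 0.9090; α₂ = α₁·K2/[H⁺] = 0.08102
α₁ + 2α₂ = 1.0710
CA = 1.0710 × 2.04 = 2.18 mmol/kg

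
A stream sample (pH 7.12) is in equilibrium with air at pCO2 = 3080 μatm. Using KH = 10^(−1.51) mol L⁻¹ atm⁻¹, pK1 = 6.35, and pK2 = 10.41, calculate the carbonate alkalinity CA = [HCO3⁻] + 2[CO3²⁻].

[CO2*] = KH · pCO2 = 10^(−1.51) × 3080×10^-6 = 9.518×10^-5 mol/L
α₀ = 1/(1 + K1/[H⁺] + K1K2/[H⁺]²) = 1/(1 + 10^+0.77 + 10^-2.52) = 0.1451
DIC = [CO2*]/α₀ = 9.518×10^-5 / 0.1451 = 0.6559 mmol/L
CA = (α₁ + 2α₂)·DIC = (0.8545 + 2×0.0004382) × 0.6559 = 0.561 mmol/L

CA = 0.561 mmol/L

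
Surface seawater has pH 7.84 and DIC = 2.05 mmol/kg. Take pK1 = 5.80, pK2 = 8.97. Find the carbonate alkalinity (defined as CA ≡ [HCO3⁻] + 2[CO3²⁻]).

CA = [HCO3⁻] + 2[CO3²⁻] = (α₁ + 2α₂)·DIC
At pH 7.84: [H⁺]/K1 = 10^-2.04 = 0.0091201, K2/[H⁺] = 10^-1.13 = 0.074131
α₁ = 1/(1 + 0.0091201 + 0.074131) = 1/1.0833 = 0.9231; α₂ = α₁·K2/[H⁺] = 0.06843
α₁ + 2α₂ = 1.0600
CA = 1.0600 × 2.05 = 2.17 mmol/kg

CA = 2.17 mmol/kg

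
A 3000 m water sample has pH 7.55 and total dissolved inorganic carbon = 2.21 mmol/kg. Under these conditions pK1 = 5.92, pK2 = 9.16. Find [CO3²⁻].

[CO3²⁻] = 0.0518 mmol/kg

α₂ = 1 / (1 + [H⁺]/K2 + [H⁺]²/(K1K2)) = 1 / (1 + 10^+1.61 + 10^-0.02)
   = 1 / (1 + 40.738 + 0.95499) = 1/42.693 = 0.02342
[CO3²⁻] = α₂ × DIC = 0.02342 × 2.21 = 0.0518 mmol/kg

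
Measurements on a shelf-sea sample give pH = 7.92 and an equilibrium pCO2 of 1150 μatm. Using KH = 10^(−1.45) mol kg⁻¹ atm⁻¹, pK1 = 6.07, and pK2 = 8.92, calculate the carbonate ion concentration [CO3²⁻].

[CO2*] = KH · pCO2 = 10^(−1.45) × 1150×10^-6 = 4.080×10^-5 mol/kg
α₀ = 1/(1 + K1/[H⁺] + K1K2/[H⁺]²) = 1/(1 + 10^+1.85 + 10^+0.85) = 0.01268
DIC = [CO2*]/α₀ = 4.080×10^-5 / 0.01268 = 3.218 mmol/kg
[CO3²⁻] = α₂·DIC; α₂ = 0.08976, so [CO3²⁻] = 0.08976 × 3.218 = 0.289 mmol/kg

[CO3²⁻] = 0.289 mmol/kg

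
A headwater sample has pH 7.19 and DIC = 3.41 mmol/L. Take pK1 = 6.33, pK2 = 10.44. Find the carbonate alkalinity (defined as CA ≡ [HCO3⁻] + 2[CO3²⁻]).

CA = [HCO3⁻] + 2[CO3²⁻] = (α₁ + 2α₂)·DIC
At pH 7.19: [H⁺]/K1 = 10^-0.86 = 0.13804, K2/[H⁺] = 10^-3.25 = 0.00056234
α₁ = 1/(1 + 0.13804 + 0.00056234) = 1/1.1386 = 0.8783; α₂ = α₁·K2/[H⁺] = 0.0004939
α₁ + 2α₂ = 0.8793
CA = 0.8793 × 3.41 = 3.00 mmol/L

CA = 3.00 mmol/L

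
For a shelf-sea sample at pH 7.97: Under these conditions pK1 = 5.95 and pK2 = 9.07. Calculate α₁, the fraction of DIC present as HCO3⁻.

α₁ = 0.918

α₁ = 1 / (1 + [H⁺]/K1 + K2/[H⁺]) = 1 / (1 + 10^-2.02 + 10^-1.10)
   = 1 / (1 + 0.0095499 + 0.079433) = 1/1.0890 = 0.9183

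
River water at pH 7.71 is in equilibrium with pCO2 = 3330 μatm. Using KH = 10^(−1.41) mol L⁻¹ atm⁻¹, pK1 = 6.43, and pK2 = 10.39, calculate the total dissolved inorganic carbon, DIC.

DIC = 2.60 mmol/L

[CO2*] = KH · pCO2 = 10^(−1.41) × 3330×10^-6 = 1.296×10^-4 mol/L
α₀ = 1/(1 + K1/[H⁺] + K1K2/[H⁺]²) = 1/(1 + 10^+1.28 + 10^-1.40) = 0.04977
DIC = [CO2*]/α₀ = 1.296×10^-4 / 0.04977 = 2.60 mmol/L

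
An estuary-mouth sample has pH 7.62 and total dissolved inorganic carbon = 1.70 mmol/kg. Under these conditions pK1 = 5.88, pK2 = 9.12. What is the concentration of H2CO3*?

α₀ = 1 / (1 + K1/[H⁺] + K1K2/[H⁺]²) = 1 / (1 + 10^+1.74 + 10^+0.24)
   = 1 / (1 + 54.954 + 1.7378) = 1/57.692 = 0.01733
[CO2*] = α₀ × DIC = 0.01733 × 1.70 = 0.0295 mmol/kg

[CO2*] = 0.0295 mmol/kg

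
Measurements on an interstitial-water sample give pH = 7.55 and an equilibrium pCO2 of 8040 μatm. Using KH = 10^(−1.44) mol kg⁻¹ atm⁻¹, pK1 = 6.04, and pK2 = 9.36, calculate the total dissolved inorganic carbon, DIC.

DIC = 9.88 mmol/kg

[CO2*] = KH · pCO2 = 10^(−1.44) × 8040×10^-6 = 2.919×10^-4 mol/kg
α₀ = 1/(1 + K1/[H⁺] + K1K2/[H⁺]²) = 1/(1 + 10^+1.51 + 10^-0.30) = 0.02953
DIC = [CO2*]/α₀ = 2.919×10^-4 / 0.02953 = 9.88 mmol/kg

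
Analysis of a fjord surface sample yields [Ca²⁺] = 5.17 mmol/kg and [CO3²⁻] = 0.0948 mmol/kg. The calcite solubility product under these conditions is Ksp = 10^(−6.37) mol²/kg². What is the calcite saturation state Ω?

Ω = 1.15

Ksp = 10^(−6.37) = 4.266×10^-7
Ω = [Ca²⁺][CO3²⁻]/Ksp = (5.17×10^-3)(0.0948×10^-3) / 4.266×10^-7 = 1.15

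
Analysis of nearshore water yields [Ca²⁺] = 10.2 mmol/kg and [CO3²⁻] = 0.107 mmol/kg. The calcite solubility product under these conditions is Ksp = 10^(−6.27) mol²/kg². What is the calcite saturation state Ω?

Ω = 2.03

Ksp = 10^(−6.27) = 5.370×10^-7
Ω = [Ca²⁺][CO3²⁻]/Ksp = (10.2×10^-3)(0.107×10^-3) / 5.370×10^-7 = 2.03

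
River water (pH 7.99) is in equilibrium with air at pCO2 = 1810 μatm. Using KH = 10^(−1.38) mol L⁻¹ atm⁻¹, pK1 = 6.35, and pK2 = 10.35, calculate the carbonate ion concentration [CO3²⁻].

[CO3²⁻] = 14.4 μmol/L

[CO2*] = KH · pCO2 = 10^(−1.38) × 1810×10^-6 = 7.545×10^-5 mol/L
α₀ = 1/(1 + K1/[H⁺] + K1K2/[H⁺]²) = 1/(1 + 10^+1.64 + 10^-0.72) = 0.02230
DIC = [CO2*]/α₀ = 7.545×10^-5 / 0.02230 = 3.383 mmol/L
[CO3²⁻] = α₂·DIC; α₂ = 0.004249, so [CO3²⁻] = 0.004249 × 3.383 = 0.0144 mmol/L = 14.4 μmol/L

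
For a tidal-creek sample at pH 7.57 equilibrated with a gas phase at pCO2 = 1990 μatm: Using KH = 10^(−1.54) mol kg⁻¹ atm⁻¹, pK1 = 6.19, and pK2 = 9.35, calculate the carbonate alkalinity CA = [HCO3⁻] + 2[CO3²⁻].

CA = 1.42 mmol/kg

[CO2*] = KH · pCO2 = 10^(−1.54) × 1990×10^-6 = 5.739×10^-5 mol/kg
α₀ = 1/(1 + K1/[H⁺] + K1K2/[H⁺]²) = 1/(1 + 10^+1.38 + 10^-0.40) = 0.03939
DIC = [CO2*]/α₀ = 5.739×10^-5 / 0.03939 = 1.457 mmol/kg
CA = (α₁ + 2α₂)·DIC = (0.9449 + 2×0.01568) × 1.457 = 1.42 mmol/kg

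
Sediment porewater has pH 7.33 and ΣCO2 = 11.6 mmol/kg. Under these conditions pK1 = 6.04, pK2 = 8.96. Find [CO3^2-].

[CO3²⁻] = 0.253 mmol/kg

α₂ = 1 / (1 + [H⁺]/K2 + [H⁺]²/(K1K2)) = 1 / (1 + 10^+1.63 + 10^+0.34)
   = 1 / (1 + 42.658 + 2.1878) = 1/45.846 = 0.02181
[CO3²⁻] = α₂ × DIC = 0.02181 × 11.6 = 0.253 mmol/kg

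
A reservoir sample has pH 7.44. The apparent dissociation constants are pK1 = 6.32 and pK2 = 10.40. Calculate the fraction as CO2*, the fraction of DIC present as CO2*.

α₀ = 1 / (1 + K1/[H⁺] + K1K2/[H⁺]²) = 1 / (1 + 10^+1.12 + 10^-1.84)
   = 1 / (1 + 13.183 + 0.014454) = 1/14.197 = 0.07044

α₀ = 0.0704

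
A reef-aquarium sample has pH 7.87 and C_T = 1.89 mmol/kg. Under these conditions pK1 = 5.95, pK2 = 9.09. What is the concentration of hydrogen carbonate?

α₁ = 1 / (1 + [H⁺]/K1 + K2/[H⁺]) = 1 / (1 + 10^-1.92 + 10^-1.22)
   = 1 / (1 + 0.012023 + 0.060256) = 1/1.0723 = 0.9326
[HCO3⁻] = α₁ × DIC = 0.9326 × 1.89 = 1.76 mmol/kg

[HCO3⁻] = 1.76 mmol/kg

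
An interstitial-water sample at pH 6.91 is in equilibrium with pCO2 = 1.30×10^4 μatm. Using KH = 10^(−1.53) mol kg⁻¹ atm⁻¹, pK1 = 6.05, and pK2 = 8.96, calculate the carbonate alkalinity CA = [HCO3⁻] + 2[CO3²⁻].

[CO2*] = KH · pCO2 = 10^(−1.53) × 1.30×10^4×10^-6 = 3.837×10^-4 mol/kg
α₀ = 1/(1 + K1/[H⁺] + K1K2/[H⁺]²) = 1/(1 + 10^+0.86 + 10^-1.19) = 0.1204
DIC = [CO2*]/α₀ = 3.837×10^-4 / 0.1204 = 3.188 mmol/kg
CA = (α₁ + 2α₂)·DIC = (0.8719 + 2×0.007771) × 3.188 = 2.83 mmol/kg

CA = 2.83 mmol/kg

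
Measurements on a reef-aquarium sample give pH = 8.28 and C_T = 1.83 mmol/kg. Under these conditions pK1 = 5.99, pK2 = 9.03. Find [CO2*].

[CO2*] = 7.93 μmol/kg

α₀ = 1 / (1 + K1/[H⁺] + K1K2/[H⁺]²) = 1 / (1 + 10^+2.29 + 10^+1.54)
   = 1 / (1 + 194.98 + 34.674) = 1/230.66 = 0.004335
[CO2*] = α₀ × DIC = 0.004335 × 1.83 = 0.00793 mmol/kg = 7.93 μmol/kg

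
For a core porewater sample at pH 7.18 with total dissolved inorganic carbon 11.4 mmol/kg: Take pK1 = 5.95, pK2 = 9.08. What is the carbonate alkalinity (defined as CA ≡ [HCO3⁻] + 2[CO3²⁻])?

CA = [HCO3⁻] + 2[CO3²⁻] = (α₁ + 2α₂)·DIC
At pH 7.18: [H⁺]/K1 = 10^-1.23 = 0.058884, K2/[H⁺] = 10^-1.90 = 0.012589
α₁ = 1/(1 + 0.058884 + 0.012589) = 1/1.0715 = 0.9333; α₂ = α₁·K2/[H⁺] = 0.01175
α₁ + 2α₂ = 0.9568
CA = 0.9568 × 11.4 = 10.9 mmol/kg

CA = 10.9 mmol/kg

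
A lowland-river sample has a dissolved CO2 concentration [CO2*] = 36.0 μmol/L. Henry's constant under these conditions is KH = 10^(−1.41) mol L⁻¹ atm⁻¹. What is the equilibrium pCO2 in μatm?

pCO2 = 925 μatm

KH = 10^(−1.41) = 3.890×10^-2 mol L⁻¹ atm⁻¹
pCO2 = [CO2*]/KH = 36.0×10^-6 / 3.890×10^-2 = 9.25×10^-4 atm = 925 μatm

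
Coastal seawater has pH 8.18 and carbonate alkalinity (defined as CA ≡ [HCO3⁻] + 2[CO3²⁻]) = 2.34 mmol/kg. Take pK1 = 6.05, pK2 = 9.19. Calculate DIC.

CA = [HCO3⁻] + 2[CO3²⁻] = (α₁ + 2α₂)·DIC
At pH 8.18: [H⁺]/K1 = 10^-2.13 = 0.0074131, K2/[H⁺] = 10^-1.01 = 0.097724
α₁ = 1/(1 + 0.0074131 + 0.097724) = 1/1.1051 = 0.9049; α₂ = α₁·K2/[H⁺] = 0.08843
α₁ + 2α₂ = 1.0817
DIC = CA / (α₁ + 2α₂) = 2.34 / 1.0817 = 2.16 mmol/kg

DIC = 2.16 mmol/kg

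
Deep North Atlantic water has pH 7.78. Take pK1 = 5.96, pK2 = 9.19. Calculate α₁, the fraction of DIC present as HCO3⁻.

α₁ = 0.949

α₁ = 1 / (1 + [H⁺]/K1 + K2/[H⁺]) = 1 / (1 + 10^-1.82 + 10^-1.41)
   = 1 / (1 + 0.015136 + 0.038905) = 1/1.0540 = 0.9487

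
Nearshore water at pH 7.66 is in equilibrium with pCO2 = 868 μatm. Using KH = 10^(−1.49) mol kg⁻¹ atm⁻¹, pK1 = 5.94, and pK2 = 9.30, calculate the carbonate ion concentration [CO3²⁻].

[CO2*] = KH · pCO2 = 10^(−1.49) × 868×10^-6 = 2.809×10^-5 mol/kg
α₀ = 1/(1 + K1/[H⁺] + K1K2/[H⁺]²) = 1/(1 + 10^+1.72 + 10^+0.08) = 0.01829
DIC = [CO2*]/α₀ = 2.809×10^-5 / 0.01829 = 1.536 mmol/kg
[CO3²⁻] = α₂·DIC; α₂ = 0.02199, so [CO3²⁻] = 0.02199 × 1.536 = 0.0338 mmol/kg

[CO3²⁻] = 0.0338 mmol/kg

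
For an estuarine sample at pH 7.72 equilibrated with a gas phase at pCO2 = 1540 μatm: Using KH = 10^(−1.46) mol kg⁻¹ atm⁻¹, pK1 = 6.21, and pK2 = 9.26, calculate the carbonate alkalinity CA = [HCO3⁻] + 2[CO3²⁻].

CA = 1.83 mmol/kg

[CO2*] = KH · pCO2 = 10^(−1.46) × 1540×10^-6 = 5.340×10^-5 mol/kg
α₀ = 1/(1 + K1/[H⁺] + K1K2/[H⁺]²) = 1/(1 + 10^+1.51 + 10^-0.03) = 0.02916
DIC = [CO2*]/α₀ = 5.340×10^-5 / 0.02916 = 1.831 mmol/kg
CA = (α₁ + 2α₂)·DIC = (0.9436 + 2×0.02721) × 1.831 = 1.83 mmol/kg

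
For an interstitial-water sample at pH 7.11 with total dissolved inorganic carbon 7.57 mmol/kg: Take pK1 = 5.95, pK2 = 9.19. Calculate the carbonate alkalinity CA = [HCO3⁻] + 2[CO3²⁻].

CA = 7.14 mmol/kg

CA = [HCO3⁻] + 2[CO3²⁻] = (α₁ + 2α₂)·DIC
At pH 7.11: [H⁺]/K1 = 10^-1.16 = 0.069183, K2/[H⁺] = 10^-2.08 = 0.0083176
α₁ = 1/(1 + 0.069183 + 0.0083176) = 1/1.0775 = 0.9281; α₂ = α₁·K2/[H⁺] = 0.007719
α₁ + 2α₂ = 0.9435
CA = 0.9435 × 7.57 = 7.14 mmol/kg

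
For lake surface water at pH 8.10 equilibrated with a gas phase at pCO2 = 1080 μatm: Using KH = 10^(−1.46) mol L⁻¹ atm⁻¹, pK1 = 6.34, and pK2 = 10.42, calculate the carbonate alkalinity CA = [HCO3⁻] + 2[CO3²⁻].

[CO2*] = KH · pCO2 = 10^(−1.46) × 1080×10^-6 = 3.745×10^-5 mol/L
α₀ = 1/(1 + K1/[H⁺] + K1K2/[H⁺]²) = 1/(1 + 10^+1.76 + 10^-0.56) = 0.01700
DIC = [CO2*]/α₀ = 3.745×10^-5 / 0.01700 = 2.203 mmol/L
CA = (α₁ + 2α₂)·DIC = (0.9783 + 2×0.004683) × 2.203 = 2.18 mmol/L

CA = 2.18 mmol/L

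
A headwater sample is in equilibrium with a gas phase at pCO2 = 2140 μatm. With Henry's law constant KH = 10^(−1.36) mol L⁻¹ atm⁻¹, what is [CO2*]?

[CO2*] = 93.4 μmol/L

KH = 10^(−1.36) = 4.365×10^-2 mol L⁻¹ atm⁻¹
[CO2*] = KH · pCO2 = 4.365×10^-2 × 2140×10^-6 atm = 9.34×10^-5 mol/L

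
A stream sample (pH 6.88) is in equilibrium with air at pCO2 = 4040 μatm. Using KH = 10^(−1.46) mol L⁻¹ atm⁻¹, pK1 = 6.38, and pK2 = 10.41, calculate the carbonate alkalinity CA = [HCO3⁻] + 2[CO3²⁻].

CA = 0.443 mmol/L

[CO2*] = KH · pCO2 = 10^(−1.46) × 4040×10^-6 = 1.401×10^-4 mol/L
α₀ = 1/(1 + K1/[H⁺] + K1K2/[H⁺]²) = 1/(1 + 10^+0.50 + 10^-3.03) = 0.2402
DIC = [CO2*]/α₀ = 1.401×10^-4 / 0.2402 = 0.5832 mmol/L
CA = (α₁ + 2α₂)·DIC = (0.7596 + 2×0.0002242) × 0.5832 = 0.443 mmol/L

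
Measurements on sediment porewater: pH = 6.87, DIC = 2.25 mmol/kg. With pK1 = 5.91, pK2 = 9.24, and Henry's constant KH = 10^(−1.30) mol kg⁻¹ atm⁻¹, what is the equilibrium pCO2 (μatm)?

α₀ = 1 / (1 + K1/[H⁺] + K1K2/[H⁺]²) = 1 / (1 + 10^+0.96 + 10^-1.41)
   = 1 / (1 + 9.1201 + 0.038905) = 1/10.159 = 0.09843
[CO2*] = α₀ × DIC = 0.09843 × 2.25 = 0.2215 mmol/kg
pCO2 = [CO2*]/KH = 2.215×10^-4 / 5.012×10^-2 = 4420 μatm

pCO2 = 4420 μatm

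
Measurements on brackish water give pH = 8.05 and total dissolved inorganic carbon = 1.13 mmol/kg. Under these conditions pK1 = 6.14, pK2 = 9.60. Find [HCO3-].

α₁ = 1 / (1 + [H⁺]/K1 + K2/[H⁺]) = 1 / (1 + 10^-1.91 + 10^-1.55)
   = 1 / (1 + 0.012303 + 0.028184) = 1/1.0405 = 0.9611
[HCO3⁻] = α₁ × DIC = 0.9611 × 1.13 = 1.09 mmol/kg

[HCO3⁻] = 1.09 mmol/kg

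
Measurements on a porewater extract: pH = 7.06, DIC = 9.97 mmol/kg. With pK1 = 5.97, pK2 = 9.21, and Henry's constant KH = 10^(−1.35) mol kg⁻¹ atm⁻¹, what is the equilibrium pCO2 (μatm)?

pCO2 = 1.67×10^4 μatm

α₀ = 1 / (1 + K1/[H⁺] + K1K2/[H⁺]²) = 1 / (1 + 10^+1.09 + 10^-1.06)
   = 1 / (1 + 12.303 + 0.087096) = 1/13.390 = 0.07468
[CO2*] = α₀ × DIC = 0.07468 × 9.97 = 0.7446 mmol/kg
pCO2 = [CO2*]/KH = 7.446×10^-4 / 4.467×10^-2 = 1.67×10^4 μatm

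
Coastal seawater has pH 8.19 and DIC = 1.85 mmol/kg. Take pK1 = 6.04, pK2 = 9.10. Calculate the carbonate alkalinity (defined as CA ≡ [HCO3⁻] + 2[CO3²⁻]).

CA = [HCO3⁻] + 2[CO3²⁻] = (α₁ + 2α₂)·DIC
At pH 8.19: [H⁺]/K1 = 10^-2.15 = 0.0070795, K2/[H⁺] = 10^-0.91 = 0.12303
α₁ = 1/(1 + 0.0070795 + 0.12303) = 1/1.1301 = 0.8849; α₂ = α₁·K2/[H⁺] = 0.1089
α₁ + 2α₂ = 1.1026
CA = 1.1026 × 1.85 = 2.04 mmol/kg

CA = 2.04 mmol/kg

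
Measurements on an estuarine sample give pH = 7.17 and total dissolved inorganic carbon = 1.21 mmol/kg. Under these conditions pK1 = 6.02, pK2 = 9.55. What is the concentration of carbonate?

[CO3²⁻] = 4.69 μmol/kg

α₂ = 1 / (1 + [H⁺]/K2 + [H⁺]²/(K1K2)) = 1 / (1 + 10^+2.38 + 10^+1.23)
   = 1 / (1 + 239.88 + 16.982) = 1/257.87 = 0.003878
[CO3²⁻] = α₂ × DIC = 0.003878 × 1.21 = 0.00469 mmol/kg = 4.69 μmol/kg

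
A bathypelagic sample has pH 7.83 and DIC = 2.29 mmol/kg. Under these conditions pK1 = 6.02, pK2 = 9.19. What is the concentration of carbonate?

[CO3²⁻] = 0.0944 mmol/kg

α₂ = 1 / (1 + [H⁺]/K2 + [H⁺]²/(K1K2)) = 1 / (1 + 10^+1.36 + 10^-0.45)
   = 1 / (1 + 22.909 + 0.35481) = 1/24.263 = 0.04121
[CO3²⁻] = α₂ × DIC = 0.04121 × 2.29 = 0.0944 mmol/kg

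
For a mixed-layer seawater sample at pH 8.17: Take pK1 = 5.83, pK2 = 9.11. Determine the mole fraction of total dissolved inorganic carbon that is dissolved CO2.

α₀ = 0.00408

α₀ = 1 / (1 + K1/[H⁺] + K1K2/[H⁺]²) = 1 / (1 + 10^+2.34 + 10^+1.40)
   = 1 / (1 + 218.78 + 25.119) = 1/244.90 = 0.004083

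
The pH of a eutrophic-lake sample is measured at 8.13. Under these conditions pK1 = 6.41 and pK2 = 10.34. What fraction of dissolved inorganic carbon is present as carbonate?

α₂ = 0.00601

α₂ = 1 / (1 + [H⁺]/K2 + [H⁺]²/(K1K2)) = 1 / (1 + 10^+2.21 + 10^+0.49)
   = 1 / (1 + 162.18 + 3.0903) = 1/166.27 = 0.006014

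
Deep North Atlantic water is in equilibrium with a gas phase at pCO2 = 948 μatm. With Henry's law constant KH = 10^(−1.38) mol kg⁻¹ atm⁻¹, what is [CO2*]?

KH = 10^(−1.38) = 4.169×10^-2 mol kg⁻¹ atm⁻¹
[CO2*] = KH · pCO2 = 4.169×10^-2 × 948×10^-6 atm = 3.95×10^-5 mol/kg

[CO2*] = 39.5 μmol/kg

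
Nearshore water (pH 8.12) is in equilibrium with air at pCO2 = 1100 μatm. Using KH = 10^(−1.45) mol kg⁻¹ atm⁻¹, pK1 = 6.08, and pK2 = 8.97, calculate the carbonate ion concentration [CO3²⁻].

[CO3²⁻] = 0.604 mmol/kg

[CO2*] = KH · pCO2 = 10^(−1.45) × 1100×10^-6 = 3.903×10^-5 mol/kg
α₀ = 1/(1 + K1/[H⁺] + K1K2/[H⁺]²) = 1/(1 + 10^+2.04 + 10^+1.19) = 0.007928
DIC = [CO2*]/α₀ = 3.903×10^-5 / 0.007928 = 4.923 mmol/kg
[CO3²⁻] = α₂·DIC; α₂ = 0.1228, so [CO3²⁻] = 0.1228 × 4.923 = 0.604 mmol/kg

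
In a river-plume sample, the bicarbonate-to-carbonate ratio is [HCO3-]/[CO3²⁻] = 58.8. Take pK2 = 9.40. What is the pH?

pH = 7.63

From K2 = [H⁺][CO3²⁻]/[HCO3-]:  pH = pK2 − log₁₀([HCO3-]/[CO3²⁻])
log₁₀(58.8) = +1.769
pH = 9.40 − (+1.769) = 7.63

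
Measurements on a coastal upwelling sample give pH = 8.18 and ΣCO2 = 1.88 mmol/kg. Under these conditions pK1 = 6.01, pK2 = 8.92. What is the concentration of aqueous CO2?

α₀ = 1 / (1 + K1/[H⁺] + K1K2/[H⁺]²) = 1 / (1 + 10^+2.17 + 10^+1.43)
   = 1 / (1 + 147.91 + 26.915) = 1/175.83 = 0.005687
[CO2*] = α₀ × DIC = 0.005687 × 1.88 = 0.0107 mmol/kg = 10.7 μmol/kg

[CO2*] = 10.7 μmol/kg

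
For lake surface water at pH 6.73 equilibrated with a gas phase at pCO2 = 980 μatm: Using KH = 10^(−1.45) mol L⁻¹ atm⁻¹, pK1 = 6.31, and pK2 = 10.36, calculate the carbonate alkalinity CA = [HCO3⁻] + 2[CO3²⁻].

[CO2*] = KH · pCO2 = 10^(−1.45) × 980×10^-6 = 3.477×10^-5 mol/L
α₀ = 1/(1 + K1/[H⁺] + K1K2/[H⁺]²) = 1/(1 + 10^+0.42 + 10^-3.21) = 0.2754
DIC = [CO2*]/α₀ = 3.477×10^-5 / 0.2754 = 0.1263 mmol/L
CA = (α₁ + 2α₂)·DIC = (0.7244 + 2×0.0001698) × 0.1263 = 0.0915 mmol/L

CA = 0.0915 mmol/L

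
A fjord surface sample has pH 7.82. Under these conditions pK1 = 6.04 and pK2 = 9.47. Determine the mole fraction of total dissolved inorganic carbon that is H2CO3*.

α₀ = 0.0160

α₀ = 1 / (1 + K1/[H⁺] + K1K2/[H⁺]²) = 1 / (1 + 10^+1.78 + 10^+0.13)
   = 1 / (1 + 60.256 + 1.3490) = 1/62.605 = 0.01597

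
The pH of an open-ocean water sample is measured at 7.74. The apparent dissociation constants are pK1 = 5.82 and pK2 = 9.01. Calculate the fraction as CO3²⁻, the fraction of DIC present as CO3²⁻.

α₂ = 0.0504

α₂ = 1 / (1 + [H⁺]/K2 + [H⁺]²/(K1K2)) = 1 / (1 + 10^+1.27 + 10^-0.65)
   = 1 / (1 + 18.621 + 0.22387) = 1/19.845 = 0.05039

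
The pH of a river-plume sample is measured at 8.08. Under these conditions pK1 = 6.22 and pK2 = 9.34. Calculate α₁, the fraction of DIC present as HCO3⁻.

α₁ = 0.936

α₁ = 1 / (1 + [H⁺]/K1 + K2/[H⁺]) = 1 / (1 + 10^-1.86 + 10^-1.26)
   = 1 / (1 + 0.013804 + 0.054954) = 1/1.0688 = 0.9357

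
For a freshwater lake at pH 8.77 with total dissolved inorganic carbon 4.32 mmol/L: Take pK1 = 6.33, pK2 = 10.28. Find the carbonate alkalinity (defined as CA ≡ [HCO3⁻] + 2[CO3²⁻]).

CA = [HCO3⁻] + 2[CO3²⁻] = (α₁ + 2α₂)·DIC
At pH 8.77: [H⁺]/K1 = 10^-2.44 = 0.0036308, K2/[H⁺] = 10^-1.51 = 0.030903
α₁ = 1/(1 + 0.0036308 + 0.030903) = 1/1.0345 = 0.9666; α₂ = α₁·K2/[H⁺] = 0.02987
α₁ + 2α₂ = 1.0264
CA = 1.0264 × 4.32 = 4.43 mmol/L

CA = 4.43 mmol/L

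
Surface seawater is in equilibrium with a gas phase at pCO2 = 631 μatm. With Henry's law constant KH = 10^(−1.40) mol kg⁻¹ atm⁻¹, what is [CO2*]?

KH = 10^(−1.40) = 3.981×10^-2 mol kg⁻¹ atm⁻¹
[CO2*] = KH · pCO2 = 3.981×10^-2 × 631×10^-6 atm = 2.51×10^-5 mol/kg

[CO2*] = 25.1 μmol/kg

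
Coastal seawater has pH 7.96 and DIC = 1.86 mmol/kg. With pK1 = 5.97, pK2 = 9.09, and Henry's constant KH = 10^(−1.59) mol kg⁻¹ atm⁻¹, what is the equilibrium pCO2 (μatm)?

pCO2 = 683 μatm

α₀ = 1 / (1 + K1/[H⁺] + K1K2/[H⁺]²) = 1 / (1 + 10^+1.99 + 10^+0.86)
   = 1 / (1 + 97.724 + 7.2444) = 1/105.97 = 0.009437
[CO2*] = α₀ × DIC = 0.009437 × 1.86 = 0.01755 mmol/kg = 17.55 μmol/kg
pCO2 = [CO2*]/KH = 1.755×10^-5 / 2.570×10^-2 = 683 μatm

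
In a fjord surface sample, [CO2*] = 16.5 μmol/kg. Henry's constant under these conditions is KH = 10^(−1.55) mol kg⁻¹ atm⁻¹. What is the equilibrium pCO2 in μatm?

KH = 10^(−1.55) = 2.818×10^-2 mol kg⁻¹ atm⁻¹
pCO2 = [CO2*]/KH = 16.5×10^-6 / 2.818×10^-2 = 5.85×10^-4 atm = 585 μatm

pCO2 = 585 μatm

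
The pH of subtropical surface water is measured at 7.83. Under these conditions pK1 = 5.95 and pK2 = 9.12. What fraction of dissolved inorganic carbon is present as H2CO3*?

α₀ = 0.0124

α₀ = 1 / (1 + K1/[H⁺] + K1K2/[H⁺]²) = 1 / (1 + 10^+1.88 + 10^+0.59)
   = 1 / (1 + 75.858 + 3.8905) = 1/80.748 = 0.01238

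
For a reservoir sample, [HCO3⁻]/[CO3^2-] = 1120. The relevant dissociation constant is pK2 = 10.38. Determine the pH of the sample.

From K2 = [H⁺][CO3^2-]/[HCO3⁻]:  pH = pK2 − log₁₀([HCO3⁻]/[CO3^2-])
log₁₀(1120) = +3.049
pH = 10.38 − (+3.049) = 7.33

pH = 7.33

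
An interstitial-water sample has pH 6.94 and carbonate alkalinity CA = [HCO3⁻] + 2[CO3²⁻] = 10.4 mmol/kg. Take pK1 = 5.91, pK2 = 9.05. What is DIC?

DIC = 11.3 mmol/kg

CA = [HCO3⁻] + 2[CO3²⁻] = (α₁ + 2α₂)·DIC
At pH 6.94: [H⁺]/K1 = 10^-1.03 = 0.093325, K2/[H⁺] = 10^-2.11 = 0.0077625
α₁ = 1/(1 + 0.093325 + 0.0077625) = 1/1.1011 = 0.9082; α₂ = α₁·K2/[H⁺] = 0.007050
α₁ + 2α₂ = 0.9223
DIC = CA / (α₁ + 2α₂) = 10.4 / 0.9223 = 11.3 mmol/kg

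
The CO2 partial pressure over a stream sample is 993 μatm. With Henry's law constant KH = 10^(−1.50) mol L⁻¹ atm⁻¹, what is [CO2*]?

[CO2*] = 31.4 μmol/L

KH = 10^(−1.50) = 3.162×10^-2 mol L⁻¹ atm⁻¹
[CO2*] = KH · pCO2 = 3.162×10^-2 × 993×10^-6 atm = 3.14×10^-5 mol/L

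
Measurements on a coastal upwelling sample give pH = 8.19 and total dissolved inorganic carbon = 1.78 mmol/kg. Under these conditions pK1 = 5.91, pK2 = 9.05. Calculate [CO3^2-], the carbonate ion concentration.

[CO3²⁻] = 0.215 mmol/kg

α₂ = 1 / (1 + [H⁺]/K2 + [H⁺]²/(K1K2)) = 1 / (1 + 10^+0.86 + 10^-1.42)
   = 1 / (1 + 7.2444 + 0.038019) = 1/8.2824 = 0.1207
[CO3²⁻] = α₂ × DIC = 0.1207 × 1.78 = 0.215 mmol/kg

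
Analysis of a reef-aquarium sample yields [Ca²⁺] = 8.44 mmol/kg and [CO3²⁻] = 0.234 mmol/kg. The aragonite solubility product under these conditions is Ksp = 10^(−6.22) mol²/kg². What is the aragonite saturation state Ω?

Ksp = 10^(−6.22) = 6.026×10^-7
Ω = [Ca²⁺][CO3²⁻]/Ksp = (8.44×10^-3)(0.234×10^-3) / 6.026×10^-7 = 3.28

Ω = 3.28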